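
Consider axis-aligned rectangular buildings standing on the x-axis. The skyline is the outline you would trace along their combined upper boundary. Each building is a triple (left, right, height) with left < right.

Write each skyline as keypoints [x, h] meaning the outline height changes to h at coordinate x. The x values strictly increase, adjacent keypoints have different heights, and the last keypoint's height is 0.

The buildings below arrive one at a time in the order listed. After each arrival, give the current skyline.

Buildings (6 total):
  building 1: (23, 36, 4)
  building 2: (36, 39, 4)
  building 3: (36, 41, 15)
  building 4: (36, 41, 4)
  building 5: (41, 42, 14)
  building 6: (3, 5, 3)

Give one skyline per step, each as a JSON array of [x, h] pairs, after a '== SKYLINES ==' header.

== SKYLINES ==
[[23,4],[36,0]]
[[23,4],[39,0]]
[[23,4],[36,15],[41,0]]
[[23,4],[36,15],[41,0]]
[[23,4],[36,15],[41,14],[42,0]]
[[3,3],[5,0],[23,4],[36,15],[41,14],[42,0]]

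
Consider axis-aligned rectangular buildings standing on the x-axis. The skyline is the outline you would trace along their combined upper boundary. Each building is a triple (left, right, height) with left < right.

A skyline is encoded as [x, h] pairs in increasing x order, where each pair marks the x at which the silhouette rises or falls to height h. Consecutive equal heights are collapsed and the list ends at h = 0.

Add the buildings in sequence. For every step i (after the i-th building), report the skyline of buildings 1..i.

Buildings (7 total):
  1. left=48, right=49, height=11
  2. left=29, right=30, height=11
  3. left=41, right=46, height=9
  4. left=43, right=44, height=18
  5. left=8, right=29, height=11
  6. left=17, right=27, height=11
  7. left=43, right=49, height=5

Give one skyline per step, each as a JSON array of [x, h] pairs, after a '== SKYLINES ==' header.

== SKYLINES ==
[[48,11],[49,0]]
[[29,11],[30,0],[48,11],[49,0]]
[[29,11],[30,0],[41,9],[46,0],[48,11],[49,0]]
[[29,11],[30,0],[41,9],[43,18],[44,9],[46,0],[48,11],[49,0]]
[[8,11],[30,0],[41,9],[43,18],[44,9],[46,0],[48,11],[49,0]]
[[8,11],[30,0],[41,9],[43,18],[44,9],[46,0],[48,11],[49,0]]
[[8,11],[30,0],[41,9],[43,18],[44,9],[46,5],[48,11],[49,0]]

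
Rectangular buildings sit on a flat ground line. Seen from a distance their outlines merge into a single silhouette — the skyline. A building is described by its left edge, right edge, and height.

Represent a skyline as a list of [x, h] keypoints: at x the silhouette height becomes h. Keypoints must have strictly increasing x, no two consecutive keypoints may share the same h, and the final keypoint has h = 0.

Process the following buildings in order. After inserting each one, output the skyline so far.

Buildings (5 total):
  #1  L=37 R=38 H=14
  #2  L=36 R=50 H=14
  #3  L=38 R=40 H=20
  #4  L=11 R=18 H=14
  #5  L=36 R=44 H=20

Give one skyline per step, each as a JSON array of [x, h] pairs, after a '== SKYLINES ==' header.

== SKYLINES ==
[[37,14],[38,0]]
[[36,14],[50,0]]
[[36,14],[38,20],[40,14],[50,0]]
[[11,14],[18,0],[36,14],[38,20],[40,14],[50,0]]
[[11,14],[18,0],[36,20],[44,14],[50,0]]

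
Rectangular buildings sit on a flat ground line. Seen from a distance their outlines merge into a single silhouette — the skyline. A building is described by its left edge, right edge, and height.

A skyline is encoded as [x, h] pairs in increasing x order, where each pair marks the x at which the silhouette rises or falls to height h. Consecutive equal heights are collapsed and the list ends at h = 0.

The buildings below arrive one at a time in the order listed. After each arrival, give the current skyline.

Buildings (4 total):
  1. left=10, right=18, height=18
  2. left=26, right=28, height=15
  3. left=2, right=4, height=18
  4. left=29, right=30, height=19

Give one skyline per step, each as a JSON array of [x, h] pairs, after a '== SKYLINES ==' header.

== SKYLINES ==
[[10,18],[18,0]]
[[10,18],[18,0],[26,15],[28,0]]
[[2,18],[4,0],[10,18],[18,0],[26,15],[28,0]]
[[2,18],[4,0],[10,18],[18,0],[26,15],[28,0],[29,19],[30,0]]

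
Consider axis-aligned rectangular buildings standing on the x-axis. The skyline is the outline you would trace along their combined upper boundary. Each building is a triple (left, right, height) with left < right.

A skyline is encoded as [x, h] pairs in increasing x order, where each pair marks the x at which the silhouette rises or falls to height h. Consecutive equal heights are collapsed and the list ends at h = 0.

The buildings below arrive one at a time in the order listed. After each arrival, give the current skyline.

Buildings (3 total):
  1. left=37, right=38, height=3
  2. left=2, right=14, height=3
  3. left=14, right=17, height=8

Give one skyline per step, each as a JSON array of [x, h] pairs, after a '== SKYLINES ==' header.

== SKYLINES ==
[[37,3],[38,0]]
[[2,3],[14,0],[37,3],[38,0]]
[[2,3],[14,8],[17,0],[37,3],[38,0]]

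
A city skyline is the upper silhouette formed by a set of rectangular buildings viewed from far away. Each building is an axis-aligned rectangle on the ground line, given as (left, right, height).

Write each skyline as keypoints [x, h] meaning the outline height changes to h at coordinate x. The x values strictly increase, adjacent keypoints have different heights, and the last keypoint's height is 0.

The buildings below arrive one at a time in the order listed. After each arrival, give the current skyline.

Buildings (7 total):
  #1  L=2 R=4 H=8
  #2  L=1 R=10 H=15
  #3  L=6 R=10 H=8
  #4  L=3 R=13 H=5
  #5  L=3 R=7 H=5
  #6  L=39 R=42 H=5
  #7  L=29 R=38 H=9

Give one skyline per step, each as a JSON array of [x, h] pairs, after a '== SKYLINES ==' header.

== SKYLINES ==
[[2,8],[4,0]]
[[1,15],[10,0]]
[[1,15],[10,0]]
[[1,15],[10,5],[13,0]]
[[1,15],[10,5],[13,0]]
[[1,15],[10,5],[13,0],[39,5],[42,0]]
[[1,15],[10,5],[13,0],[29,9],[38,0],[39,5],[42,0]]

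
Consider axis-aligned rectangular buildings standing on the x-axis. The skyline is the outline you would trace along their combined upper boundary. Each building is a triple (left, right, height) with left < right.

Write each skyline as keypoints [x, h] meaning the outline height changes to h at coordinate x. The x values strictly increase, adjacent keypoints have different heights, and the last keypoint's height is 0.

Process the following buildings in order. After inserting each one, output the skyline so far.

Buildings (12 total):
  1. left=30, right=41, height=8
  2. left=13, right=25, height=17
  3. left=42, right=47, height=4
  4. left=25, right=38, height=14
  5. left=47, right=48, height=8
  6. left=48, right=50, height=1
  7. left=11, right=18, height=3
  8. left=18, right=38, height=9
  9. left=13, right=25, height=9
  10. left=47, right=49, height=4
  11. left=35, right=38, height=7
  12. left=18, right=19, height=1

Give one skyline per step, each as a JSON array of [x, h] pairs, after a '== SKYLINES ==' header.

== SKYLINES ==
[[30,8],[41,0]]
[[13,17],[25,0],[30,8],[41,0]]
[[13,17],[25,0],[30,8],[41,0],[42,4],[47,0]]
[[13,17],[25,14],[38,8],[41,0],[42,4],[47,0]]
[[13,17],[25,14],[38,8],[41,0],[42,4],[47,8],[48,0]]
[[13,17],[25,14],[38,8],[41,0],[42,4],[47,8],[48,1],[50,0]]
[[11,3],[13,17],[25,14],[38,8],[41,0],[42,4],[47,8],[48,1],[50,0]]
[[11,3],[13,17],[25,14],[38,8],[41,0],[42,4],[47,8],[48,1],[50,0]]
[[11,3],[13,17],[25,14],[38,8],[41,0],[42,4],[47,8],[48,1],[50,0]]
[[11,3],[13,17],[25,14],[38,8],[41,0],[42,4],[47,8],[48,4],[49,1],[50,0]]
[[11,3],[13,17],[25,14],[38,8],[41,0],[42,4],[47,8],[48,4],[49,1],[50,0]]
[[11,3],[13,17],[25,14],[38,8],[41,0],[42,4],[47,8],[48,4],[49,1],[50,0]]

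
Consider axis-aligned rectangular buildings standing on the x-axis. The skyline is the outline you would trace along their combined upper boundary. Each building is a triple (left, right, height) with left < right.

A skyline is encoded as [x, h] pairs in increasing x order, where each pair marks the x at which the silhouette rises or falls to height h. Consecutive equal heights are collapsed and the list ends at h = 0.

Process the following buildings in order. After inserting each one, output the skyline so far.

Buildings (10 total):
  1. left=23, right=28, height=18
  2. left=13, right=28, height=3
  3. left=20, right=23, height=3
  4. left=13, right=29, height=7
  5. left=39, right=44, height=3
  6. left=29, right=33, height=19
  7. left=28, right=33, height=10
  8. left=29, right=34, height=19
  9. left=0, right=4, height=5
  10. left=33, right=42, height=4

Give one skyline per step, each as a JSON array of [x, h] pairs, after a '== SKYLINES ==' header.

== SKYLINES ==
[[23,18],[28,0]]
[[13,3],[23,18],[28,0]]
[[13,3],[23,18],[28,0]]
[[13,7],[23,18],[28,7],[29,0]]
[[13,7],[23,18],[28,7],[29,0],[39,3],[44,0]]
[[13,7],[23,18],[28,7],[29,19],[33,0],[39,3],[44,0]]
[[13,7],[23,18],[28,10],[29,19],[33,0],[39,3],[44,0]]
[[13,7],[23,18],[28,10],[29,19],[34,0],[39,3],[44,0]]
[[0,5],[4,0],[13,7],[23,18],[28,10],[29,19],[34,0],[39,3],[44,0]]
[[0,5],[4,0],[13,7],[23,18],[28,10],[29,19],[34,4],[42,3],[44,0]]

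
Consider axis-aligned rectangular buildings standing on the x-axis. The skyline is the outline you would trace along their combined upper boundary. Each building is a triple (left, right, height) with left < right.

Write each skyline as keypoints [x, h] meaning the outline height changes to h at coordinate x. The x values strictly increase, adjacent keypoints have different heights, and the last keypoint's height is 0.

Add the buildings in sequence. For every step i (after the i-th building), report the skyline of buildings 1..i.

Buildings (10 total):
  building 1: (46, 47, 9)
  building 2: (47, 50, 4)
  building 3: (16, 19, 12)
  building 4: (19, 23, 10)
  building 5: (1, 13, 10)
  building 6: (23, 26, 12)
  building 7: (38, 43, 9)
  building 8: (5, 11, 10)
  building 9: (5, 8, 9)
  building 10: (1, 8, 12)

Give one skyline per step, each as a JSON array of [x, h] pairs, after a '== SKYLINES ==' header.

== SKYLINES ==
[[46,9],[47,0]]
[[46,9],[47,4],[50,0]]
[[16,12],[19,0],[46,9],[47,4],[50,0]]
[[16,12],[19,10],[23,0],[46,9],[47,4],[50,0]]
[[1,10],[13,0],[16,12],[19,10],[23,0],[46,9],[47,4],[50,0]]
[[1,10],[13,0],[16,12],[19,10],[23,12],[26,0],[46,9],[47,4],[50,0]]
[[1,10],[13,0],[16,12],[19,10],[23,12],[26,0],[38,9],[43,0],[46,9],[47,4],[50,0]]
[[1,10],[13,0],[16,12],[19,10],[23,12],[26,0],[38,9],[43,0],[46,9],[47,4],[50,0]]
[[1,10],[13,0],[16,12],[19,10],[23,12],[26,0],[38,9],[43,0],[46,9],[47,4],[50,0]]
[[1,12],[8,10],[13,0],[16,12],[19,10],[23,12],[26,0],[38,9],[43,0],[46,9],[47,4],[50,0]]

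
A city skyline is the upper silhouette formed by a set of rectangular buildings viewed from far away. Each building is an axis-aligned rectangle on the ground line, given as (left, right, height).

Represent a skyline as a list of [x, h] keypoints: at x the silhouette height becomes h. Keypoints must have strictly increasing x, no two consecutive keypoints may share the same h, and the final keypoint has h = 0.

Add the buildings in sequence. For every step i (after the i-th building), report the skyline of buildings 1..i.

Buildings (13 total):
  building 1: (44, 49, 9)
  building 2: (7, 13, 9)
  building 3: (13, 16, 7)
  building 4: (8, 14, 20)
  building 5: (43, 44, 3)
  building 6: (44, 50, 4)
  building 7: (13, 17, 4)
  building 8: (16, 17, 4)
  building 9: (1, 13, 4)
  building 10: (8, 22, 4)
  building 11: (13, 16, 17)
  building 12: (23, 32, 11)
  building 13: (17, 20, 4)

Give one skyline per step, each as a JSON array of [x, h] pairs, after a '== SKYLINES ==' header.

== SKYLINES ==
[[44,9],[49,0]]
[[7,9],[13,0],[44,9],[49,0]]
[[7,9],[13,7],[16,0],[44,9],[49,0]]
[[7,9],[8,20],[14,7],[16,0],[44,9],[49,0]]
[[7,9],[8,20],[14,7],[16,0],[43,3],[44,9],[49,0]]
[[7,9],[8,20],[14,7],[16,0],[43,3],[44,9],[49,4],[50,0]]
[[7,9],[8,20],[14,7],[16,4],[17,0],[43,3],[44,9],[49,4],[50,0]]
[[7,9],[8,20],[14,7],[16,4],[17,0],[43,3],[44,9],[49,4],[50,0]]
[[1,4],[7,9],[8,20],[14,7],[16,4],[17,0],[43,3],[44,9],[49,4],[50,0]]
[[1,4],[7,9],[8,20],[14,7],[16,4],[22,0],[43,3],[44,9],[49,4],[50,0]]
[[1,4],[7,9],[8,20],[14,17],[16,4],[22,0],[43,3],[44,9],[49,4],[50,0]]
[[1,4],[7,9],[8,20],[14,17],[16,4],[22,0],[23,11],[32,0],[43,3],[44,9],[49,4],[50,0]]
[[1,4],[7,9],[8,20],[14,17],[16,4],[22,0],[23,11],[32,0],[43,3],[44,9],[49,4],[50,0]]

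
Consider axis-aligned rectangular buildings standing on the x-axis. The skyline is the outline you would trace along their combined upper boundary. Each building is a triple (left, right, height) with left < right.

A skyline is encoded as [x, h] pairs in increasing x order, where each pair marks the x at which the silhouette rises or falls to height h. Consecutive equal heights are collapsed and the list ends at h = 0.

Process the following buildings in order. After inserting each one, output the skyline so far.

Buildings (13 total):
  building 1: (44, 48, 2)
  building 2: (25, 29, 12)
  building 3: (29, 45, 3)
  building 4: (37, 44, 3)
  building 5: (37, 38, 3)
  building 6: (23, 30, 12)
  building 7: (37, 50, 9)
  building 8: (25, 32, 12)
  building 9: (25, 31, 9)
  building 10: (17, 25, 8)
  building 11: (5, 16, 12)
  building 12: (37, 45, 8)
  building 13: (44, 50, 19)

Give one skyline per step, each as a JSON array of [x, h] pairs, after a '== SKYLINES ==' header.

== SKYLINES ==
[[44,2],[48,0]]
[[25,12],[29,0],[44,2],[48,0]]
[[25,12],[29,3],[45,2],[48,0]]
[[25,12],[29,3],[45,2],[48,0]]
[[25,12],[29,3],[45,2],[48,0]]
[[23,12],[30,3],[45,2],[48,0]]
[[23,12],[30,3],[37,9],[50,0]]
[[23,12],[32,3],[37,9],[50,0]]
[[23,12],[32,3],[37,9],[50,0]]
[[17,8],[23,12],[32,3],[37,9],[50,0]]
[[5,12],[16,0],[17,8],[23,12],[32,3],[37,9],[50,0]]
[[5,12],[16,0],[17,8],[23,12],[32,3],[37,9],[50,0]]
[[5,12],[16,0],[17,8],[23,12],[32,3],[37,9],[44,19],[50,0]]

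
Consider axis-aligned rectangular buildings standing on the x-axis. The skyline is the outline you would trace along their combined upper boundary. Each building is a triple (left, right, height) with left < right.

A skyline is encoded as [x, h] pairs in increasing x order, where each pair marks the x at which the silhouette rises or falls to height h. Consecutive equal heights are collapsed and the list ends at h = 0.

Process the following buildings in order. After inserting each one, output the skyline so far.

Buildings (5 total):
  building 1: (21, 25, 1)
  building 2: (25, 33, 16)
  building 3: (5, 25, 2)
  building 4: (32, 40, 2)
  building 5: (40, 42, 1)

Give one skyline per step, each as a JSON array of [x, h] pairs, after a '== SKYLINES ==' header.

== SKYLINES ==
[[21,1],[25,0]]
[[21,1],[25,16],[33,0]]
[[5,2],[25,16],[33,0]]
[[5,2],[25,16],[33,2],[40,0]]
[[5,2],[25,16],[33,2],[40,1],[42,0]]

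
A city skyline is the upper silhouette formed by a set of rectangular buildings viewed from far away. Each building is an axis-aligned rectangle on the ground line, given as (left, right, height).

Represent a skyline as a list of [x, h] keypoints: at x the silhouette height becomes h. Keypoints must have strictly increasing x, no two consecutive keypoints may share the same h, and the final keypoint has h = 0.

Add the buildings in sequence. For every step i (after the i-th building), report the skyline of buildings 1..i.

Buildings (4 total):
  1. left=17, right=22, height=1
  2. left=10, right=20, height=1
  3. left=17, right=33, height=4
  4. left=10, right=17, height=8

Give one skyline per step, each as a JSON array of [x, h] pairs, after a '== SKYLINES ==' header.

== SKYLINES ==
[[17,1],[22,0]]
[[10,1],[22,0]]
[[10,1],[17,4],[33,0]]
[[10,8],[17,4],[33,0]]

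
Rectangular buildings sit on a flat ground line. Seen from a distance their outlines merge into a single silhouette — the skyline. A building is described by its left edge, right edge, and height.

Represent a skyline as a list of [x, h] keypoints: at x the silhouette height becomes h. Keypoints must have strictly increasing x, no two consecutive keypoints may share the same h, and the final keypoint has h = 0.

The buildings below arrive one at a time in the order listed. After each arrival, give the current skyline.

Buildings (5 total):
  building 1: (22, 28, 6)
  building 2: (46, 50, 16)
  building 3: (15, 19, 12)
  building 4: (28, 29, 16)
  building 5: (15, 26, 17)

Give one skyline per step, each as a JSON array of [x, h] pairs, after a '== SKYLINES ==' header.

== SKYLINES ==
[[22,6],[28,0]]
[[22,6],[28,0],[46,16],[50,0]]
[[15,12],[19,0],[22,6],[28,0],[46,16],[50,0]]
[[15,12],[19,0],[22,6],[28,16],[29,0],[46,16],[50,0]]
[[15,17],[26,6],[28,16],[29,0],[46,16],[50,0]]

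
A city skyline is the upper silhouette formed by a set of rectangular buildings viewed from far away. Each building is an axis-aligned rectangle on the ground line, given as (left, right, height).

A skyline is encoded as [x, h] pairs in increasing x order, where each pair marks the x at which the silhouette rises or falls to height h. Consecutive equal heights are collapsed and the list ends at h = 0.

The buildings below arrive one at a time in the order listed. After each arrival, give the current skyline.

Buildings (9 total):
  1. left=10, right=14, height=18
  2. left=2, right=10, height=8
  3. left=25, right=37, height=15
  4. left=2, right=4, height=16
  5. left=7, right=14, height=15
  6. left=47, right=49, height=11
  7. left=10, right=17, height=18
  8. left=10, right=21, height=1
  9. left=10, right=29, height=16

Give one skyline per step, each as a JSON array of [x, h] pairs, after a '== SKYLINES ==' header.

== SKYLINES ==
[[10,18],[14,0]]
[[2,8],[10,18],[14,0]]
[[2,8],[10,18],[14,0],[25,15],[37,0]]
[[2,16],[4,8],[10,18],[14,0],[25,15],[37,0]]
[[2,16],[4,8],[7,15],[10,18],[14,0],[25,15],[37,0]]
[[2,16],[4,8],[7,15],[10,18],[14,0],[25,15],[37,0],[47,11],[49,0]]
[[2,16],[4,8],[7,15],[10,18],[17,0],[25,15],[37,0],[47,11],[49,0]]
[[2,16],[4,8],[7,15],[10,18],[17,1],[21,0],[25,15],[37,0],[47,11],[49,0]]
[[2,16],[4,8],[7,15],[10,18],[17,16],[29,15],[37,0],[47,11],[49,0]]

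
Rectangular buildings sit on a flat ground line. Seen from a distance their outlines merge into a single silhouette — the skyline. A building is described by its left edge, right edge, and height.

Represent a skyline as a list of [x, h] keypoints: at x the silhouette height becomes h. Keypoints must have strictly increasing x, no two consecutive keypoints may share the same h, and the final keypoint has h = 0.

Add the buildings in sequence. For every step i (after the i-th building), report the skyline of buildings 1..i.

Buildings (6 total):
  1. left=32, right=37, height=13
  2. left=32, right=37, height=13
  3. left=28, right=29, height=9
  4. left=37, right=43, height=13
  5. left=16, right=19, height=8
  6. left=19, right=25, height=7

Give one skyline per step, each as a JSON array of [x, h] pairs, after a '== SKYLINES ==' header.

== SKYLINES ==
[[32,13],[37,0]]
[[32,13],[37,0]]
[[28,9],[29,0],[32,13],[37,0]]
[[28,9],[29,0],[32,13],[43,0]]
[[16,8],[19,0],[28,9],[29,0],[32,13],[43,0]]
[[16,8],[19,7],[25,0],[28,9],[29,0],[32,13],[43,0]]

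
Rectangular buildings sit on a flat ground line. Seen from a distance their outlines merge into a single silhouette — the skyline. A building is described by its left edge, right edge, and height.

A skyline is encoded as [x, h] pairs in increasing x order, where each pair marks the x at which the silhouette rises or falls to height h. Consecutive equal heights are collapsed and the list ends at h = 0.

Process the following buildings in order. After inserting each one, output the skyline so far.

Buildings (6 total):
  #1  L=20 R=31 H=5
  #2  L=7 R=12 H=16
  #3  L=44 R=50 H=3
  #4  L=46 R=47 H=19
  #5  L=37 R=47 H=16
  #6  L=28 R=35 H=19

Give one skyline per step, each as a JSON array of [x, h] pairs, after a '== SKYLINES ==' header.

== SKYLINES ==
[[20,5],[31,0]]
[[7,16],[12,0],[20,5],[31,0]]
[[7,16],[12,0],[20,5],[31,0],[44,3],[50,0]]
[[7,16],[12,0],[20,5],[31,0],[44,3],[46,19],[47,3],[50,0]]
[[7,16],[12,0],[20,5],[31,0],[37,16],[46,19],[47,3],[50,0]]
[[7,16],[12,0],[20,5],[28,19],[35,0],[37,16],[46,19],[47,3],[50,0]]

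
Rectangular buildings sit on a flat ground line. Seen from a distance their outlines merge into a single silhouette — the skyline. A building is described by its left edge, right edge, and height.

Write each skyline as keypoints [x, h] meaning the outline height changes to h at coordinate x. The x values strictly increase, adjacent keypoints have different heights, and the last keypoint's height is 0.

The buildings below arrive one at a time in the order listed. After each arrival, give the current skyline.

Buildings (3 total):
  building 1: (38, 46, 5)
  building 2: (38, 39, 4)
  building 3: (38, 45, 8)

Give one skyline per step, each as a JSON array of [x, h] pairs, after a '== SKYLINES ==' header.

== SKYLINES ==
[[38,5],[46,0]]
[[38,5],[46,0]]
[[38,8],[45,5],[46,0]]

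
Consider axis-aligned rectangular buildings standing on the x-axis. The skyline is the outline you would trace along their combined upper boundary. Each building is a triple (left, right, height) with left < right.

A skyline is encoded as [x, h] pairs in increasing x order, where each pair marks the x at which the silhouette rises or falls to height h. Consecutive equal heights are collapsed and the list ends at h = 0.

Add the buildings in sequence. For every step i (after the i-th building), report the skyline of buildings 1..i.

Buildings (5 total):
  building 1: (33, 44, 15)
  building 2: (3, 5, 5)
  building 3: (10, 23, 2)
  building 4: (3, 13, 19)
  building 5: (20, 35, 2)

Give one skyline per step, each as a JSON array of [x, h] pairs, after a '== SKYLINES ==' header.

== SKYLINES ==
[[33,15],[44,0]]
[[3,5],[5,0],[33,15],[44,0]]
[[3,5],[5,0],[10,2],[23,0],[33,15],[44,0]]
[[3,19],[13,2],[23,0],[33,15],[44,0]]
[[3,19],[13,2],[33,15],[44,0]]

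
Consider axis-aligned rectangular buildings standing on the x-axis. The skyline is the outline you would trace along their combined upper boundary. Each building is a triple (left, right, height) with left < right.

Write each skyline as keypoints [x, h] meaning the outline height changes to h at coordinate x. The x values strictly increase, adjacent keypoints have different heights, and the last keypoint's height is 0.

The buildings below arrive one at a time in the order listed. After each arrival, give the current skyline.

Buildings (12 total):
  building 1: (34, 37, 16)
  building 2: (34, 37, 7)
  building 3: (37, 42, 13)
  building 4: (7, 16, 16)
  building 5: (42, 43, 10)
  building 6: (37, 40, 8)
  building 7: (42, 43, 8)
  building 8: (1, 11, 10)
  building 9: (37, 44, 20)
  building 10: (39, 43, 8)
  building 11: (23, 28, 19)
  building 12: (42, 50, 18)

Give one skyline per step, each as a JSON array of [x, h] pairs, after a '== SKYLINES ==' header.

== SKYLINES ==
[[34,16],[37,0]]
[[34,16],[37,0]]
[[34,16],[37,13],[42,0]]
[[7,16],[16,0],[34,16],[37,13],[42,0]]
[[7,16],[16,0],[34,16],[37,13],[42,10],[43,0]]
[[7,16],[16,0],[34,16],[37,13],[42,10],[43,0]]
[[7,16],[16,0],[34,16],[37,13],[42,10],[43,0]]
[[1,10],[7,16],[16,0],[34,16],[37,13],[42,10],[43,0]]
[[1,10],[7,16],[16,0],[34,16],[37,20],[44,0]]
[[1,10],[7,16],[16,0],[34,16],[37,20],[44,0]]
[[1,10],[7,16],[16,0],[23,19],[28,0],[34,16],[37,20],[44,0]]
[[1,10],[7,16],[16,0],[23,19],[28,0],[34,16],[37,20],[44,18],[50,0]]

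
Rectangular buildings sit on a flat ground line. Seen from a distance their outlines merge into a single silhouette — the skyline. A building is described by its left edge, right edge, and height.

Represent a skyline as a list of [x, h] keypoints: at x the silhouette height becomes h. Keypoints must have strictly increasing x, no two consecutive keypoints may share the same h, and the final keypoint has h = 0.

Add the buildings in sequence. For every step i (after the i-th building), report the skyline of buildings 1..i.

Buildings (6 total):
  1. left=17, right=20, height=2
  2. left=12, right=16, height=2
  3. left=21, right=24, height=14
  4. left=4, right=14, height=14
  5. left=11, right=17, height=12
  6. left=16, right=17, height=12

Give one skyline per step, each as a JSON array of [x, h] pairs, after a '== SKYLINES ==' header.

== SKYLINES ==
[[17,2],[20,0]]
[[12,2],[16,0],[17,2],[20,0]]
[[12,2],[16,0],[17,2],[20,0],[21,14],[24,0]]
[[4,14],[14,2],[16,0],[17,2],[20,0],[21,14],[24,0]]
[[4,14],[14,12],[17,2],[20,0],[21,14],[24,0]]
[[4,14],[14,12],[17,2],[20,0],[21,14],[24,0]]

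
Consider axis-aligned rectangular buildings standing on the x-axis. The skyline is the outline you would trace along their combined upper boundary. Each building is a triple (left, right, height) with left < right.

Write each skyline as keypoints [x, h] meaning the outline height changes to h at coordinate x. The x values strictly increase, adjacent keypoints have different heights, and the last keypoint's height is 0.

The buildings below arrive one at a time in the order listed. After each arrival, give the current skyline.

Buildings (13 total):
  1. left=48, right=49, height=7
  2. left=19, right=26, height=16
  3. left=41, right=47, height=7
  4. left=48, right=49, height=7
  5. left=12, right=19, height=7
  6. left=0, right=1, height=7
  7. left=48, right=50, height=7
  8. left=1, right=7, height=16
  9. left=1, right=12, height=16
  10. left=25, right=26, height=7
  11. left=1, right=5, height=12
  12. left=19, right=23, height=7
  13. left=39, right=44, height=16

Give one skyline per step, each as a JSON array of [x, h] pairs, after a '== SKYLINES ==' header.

== SKYLINES ==
[[48,7],[49,0]]
[[19,16],[26,0],[48,7],[49,0]]
[[19,16],[26,0],[41,7],[47,0],[48,7],[49,0]]
[[19,16],[26,0],[41,7],[47,0],[48,7],[49,0]]
[[12,7],[19,16],[26,0],[41,7],[47,0],[48,7],[49,0]]
[[0,7],[1,0],[12,7],[19,16],[26,0],[41,7],[47,0],[48,7],[49,0]]
[[0,7],[1,0],[12,7],[19,16],[26,0],[41,7],[47,0],[48,7],[50,0]]
[[0,7],[1,16],[7,0],[12,7],[19,16],[26,0],[41,7],[47,0],[48,7],[50,0]]
[[0,7],[1,16],[12,7],[19,16],[26,0],[41,7],[47,0],[48,7],[50,0]]
[[0,7],[1,16],[12,7],[19,16],[26,0],[41,7],[47,0],[48,7],[50,0]]
[[0,7],[1,16],[12,7],[19,16],[26,0],[41,7],[47,0],[48,7],[50,0]]
[[0,7],[1,16],[12,7],[19,16],[26,0],[41,7],[47,0],[48,7],[50,0]]
[[0,7],[1,16],[12,7],[19,16],[26,0],[39,16],[44,7],[47,0],[48,7],[50,0]]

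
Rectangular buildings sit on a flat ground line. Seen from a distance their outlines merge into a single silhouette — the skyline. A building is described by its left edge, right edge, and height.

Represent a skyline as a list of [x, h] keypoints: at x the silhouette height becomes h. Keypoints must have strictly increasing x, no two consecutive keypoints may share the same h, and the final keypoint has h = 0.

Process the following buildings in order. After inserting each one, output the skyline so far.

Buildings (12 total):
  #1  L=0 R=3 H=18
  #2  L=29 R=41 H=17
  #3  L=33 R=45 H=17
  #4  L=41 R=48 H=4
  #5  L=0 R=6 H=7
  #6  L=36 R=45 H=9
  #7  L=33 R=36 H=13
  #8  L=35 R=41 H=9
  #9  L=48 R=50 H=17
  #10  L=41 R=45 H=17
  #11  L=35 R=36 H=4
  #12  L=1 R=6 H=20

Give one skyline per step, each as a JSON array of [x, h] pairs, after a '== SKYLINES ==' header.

== SKYLINES ==
[[0,18],[3,0]]
[[0,18],[3,0],[29,17],[41,0]]
[[0,18],[3,0],[29,17],[45,0]]
[[0,18],[3,0],[29,17],[45,4],[48,0]]
[[0,18],[3,7],[6,0],[29,17],[45,4],[48,0]]
[[0,18],[3,7],[6,0],[29,17],[45,4],[48,0]]
[[0,18],[3,7],[6,0],[29,17],[45,4],[48,0]]
[[0,18],[3,7],[6,0],[29,17],[45,4],[48,0]]
[[0,18],[3,7],[6,0],[29,17],[45,4],[48,17],[50,0]]
[[0,18],[3,7],[6,0],[29,17],[45,4],[48,17],[50,0]]
[[0,18],[3,7],[6,0],[29,17],[45,4],[48,17],[50,0]]
[[0,18],[1,20],[6,0],[29,17],[45,4],[48,17],[50,0]]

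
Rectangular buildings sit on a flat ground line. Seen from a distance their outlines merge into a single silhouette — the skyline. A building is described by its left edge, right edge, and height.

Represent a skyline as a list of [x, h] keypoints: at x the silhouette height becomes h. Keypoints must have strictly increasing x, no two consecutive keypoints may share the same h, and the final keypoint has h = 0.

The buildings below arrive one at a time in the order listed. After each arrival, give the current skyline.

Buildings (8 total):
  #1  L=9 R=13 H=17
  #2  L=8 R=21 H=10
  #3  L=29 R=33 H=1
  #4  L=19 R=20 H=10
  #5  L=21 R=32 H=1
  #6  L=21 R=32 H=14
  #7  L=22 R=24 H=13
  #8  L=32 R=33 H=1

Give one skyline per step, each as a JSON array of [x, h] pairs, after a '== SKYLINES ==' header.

== SKYLINES ==
[[9,17],[13,0]]
[[8,10],[9,17],[13,10],[21,0]]
[[8,10],[9,17],[13,10],[21,0],[29,1],[33,0]]
[[8,10],[9,17],[13,10],[21,0],[29,1],[33,0]]
[[8,10],[9,17],[13,10],[21,1],[33,0]]
[[8,10],[9,17],[13,10],[21,14],[32,1],[33,0]]
[[8,10],[9,17],[13,10],[21,14],[32,1],[33,0]]
[[8,10],[9,17],[13,10],[21,14],[32,1],[33,0]]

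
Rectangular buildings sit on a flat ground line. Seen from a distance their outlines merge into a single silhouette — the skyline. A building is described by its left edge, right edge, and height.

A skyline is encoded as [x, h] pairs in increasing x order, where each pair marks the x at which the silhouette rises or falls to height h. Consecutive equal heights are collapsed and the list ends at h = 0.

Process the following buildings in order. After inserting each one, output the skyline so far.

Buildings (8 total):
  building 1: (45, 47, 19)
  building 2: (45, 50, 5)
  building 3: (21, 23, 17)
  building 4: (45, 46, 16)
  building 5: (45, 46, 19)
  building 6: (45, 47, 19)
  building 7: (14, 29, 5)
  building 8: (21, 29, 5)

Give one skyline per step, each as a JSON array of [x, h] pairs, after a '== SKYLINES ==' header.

== SKYLINES ==
[[45,19],[47,0]]
[[45,19],[47,5],[50,0]]
[[21,17],[23,0],[45,19],[47,5],[50,0]]
[[21,17],[23,0],[45,19],[47,5],[50,0]]
[[21,17],[23,0],[45,19],[47,5],[50,0]]
[[21,17],[23,0],[45,19],[47,5],[50,0]]
[[14,5],[21,17],[23,5],[29,0],[45,19],[47,5],[50,0]]
[[14,5],[21,17],[23,5],[29,0],[45,19],[47,5],[50,0]]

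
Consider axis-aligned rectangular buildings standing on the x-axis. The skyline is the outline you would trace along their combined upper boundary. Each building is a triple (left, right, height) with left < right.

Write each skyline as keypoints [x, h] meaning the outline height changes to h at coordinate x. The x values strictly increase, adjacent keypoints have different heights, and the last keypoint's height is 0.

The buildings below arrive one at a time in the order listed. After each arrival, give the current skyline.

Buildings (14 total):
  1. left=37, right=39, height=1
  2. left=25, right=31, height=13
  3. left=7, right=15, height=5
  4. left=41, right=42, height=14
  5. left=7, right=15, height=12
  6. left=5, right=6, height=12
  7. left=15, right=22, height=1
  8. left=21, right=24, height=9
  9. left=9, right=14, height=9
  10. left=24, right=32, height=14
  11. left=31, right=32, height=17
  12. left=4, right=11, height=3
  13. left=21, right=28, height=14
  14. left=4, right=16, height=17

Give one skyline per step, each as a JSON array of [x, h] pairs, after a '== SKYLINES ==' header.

== SKYLINES ==
[[37,1],[39,0]]
[[25,13],[31,0],[37,1],[39,0]]
[[7,5],[15,0],[25,13],[31,0],[37,1],[39,0]]
[[7,5],[15,0],[25,13],[31,0],[37,1],[39,0],[41,14],[42,0]]
[[7,12],[15,0],[25,13],[31,0],[37,1],[39,0],[41,14],[42,0]]
[[5,12],[6,0],[7,12],[15,0],[25,13],[31,0],[37,1],[39,0],[41,14],[42,0]]
[[5,12],[6,0],[7,12],[15,1],[22,0],[25,13],[31,0],[37,1],[39,0],[41,14],[42,0]]
[[5,12],[6,0],[7,12],[15,1],[21,9],[24,0],[25,13],[31,0],[37,1],[39,0],[41,14],[42,0]]
[[5,12],[6,0],[7,12],[15,1],[21,9],[24,0],[25,13],[31,0],[37,1],[39,0],[41,14],[42,0]]
[[5,12],[6,0],[7,12],[15,1],[21,9],[24,14],[32,0],[37,1],[39,0],[41,14],[42,0]]
[[5,12],[6,0],[7,12],[15,1],[21,9],[24,14],[31,17],[32,0],[37,1],[39,0],[41,14],[42,0]]
[[4,3],[5,12],[6,3],[7,12],[15,1],[21,9],[24,14],[31,17],[32,0],[37,1],[39,0],[41,14],[42,0]]
[[4,3],[5,12],[6,3],[7,12],[15,1],[21,14],[31,17],[32,0],[37,1],[39,0],[41,14],[42,0]]
[[4,17],[16,1],[21,14],[31,17],[32,0],[37,1],[39,0],[41,14],[42,0]]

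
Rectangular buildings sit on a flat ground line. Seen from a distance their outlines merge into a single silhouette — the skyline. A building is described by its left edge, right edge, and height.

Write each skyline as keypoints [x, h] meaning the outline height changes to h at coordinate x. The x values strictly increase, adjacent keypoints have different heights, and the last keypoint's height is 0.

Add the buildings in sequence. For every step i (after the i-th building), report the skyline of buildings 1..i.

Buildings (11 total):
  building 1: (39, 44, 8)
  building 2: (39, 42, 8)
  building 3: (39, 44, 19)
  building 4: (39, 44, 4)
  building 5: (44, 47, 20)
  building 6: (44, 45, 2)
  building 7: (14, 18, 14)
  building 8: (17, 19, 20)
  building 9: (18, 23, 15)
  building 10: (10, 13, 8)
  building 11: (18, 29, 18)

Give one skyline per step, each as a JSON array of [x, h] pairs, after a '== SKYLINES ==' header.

== SKYLINES ==
[[39,8],[44,0]]
[[39,8],[44,0]]
[[39,19],[44,0]]
[[39,19],[44,0]]
[[39,19],[44,20],[47,0]]
[[39,19],[44,20],[47,0]]
[[14,14],[18,0],[39,19],[44,20],[47,0]]
[[14,14],[17,20],[19,0],[39,19],[44,20],[47,0]]
[[14,14],[17,20],[19,15],[23,0],[39,19],[44,20],[47,0]]
[[10,8],[13,0],[14,14],[17,20],[19,15],[23,0],[39,19],[44,20],[47,0]]
[[10,8],[13,0],[14,14],[17,20],[19,18],[29,0],[39,19],[44,20],[47,0]]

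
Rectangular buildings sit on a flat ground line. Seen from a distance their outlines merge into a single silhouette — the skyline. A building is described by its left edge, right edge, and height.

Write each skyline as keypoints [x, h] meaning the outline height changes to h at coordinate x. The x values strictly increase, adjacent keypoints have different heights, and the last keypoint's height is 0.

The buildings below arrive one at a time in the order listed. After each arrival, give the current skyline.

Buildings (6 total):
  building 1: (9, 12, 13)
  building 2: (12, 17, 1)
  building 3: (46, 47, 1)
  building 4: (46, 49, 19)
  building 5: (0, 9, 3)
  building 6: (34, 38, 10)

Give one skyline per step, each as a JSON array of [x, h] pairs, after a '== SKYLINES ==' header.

== SKYLINES ==
[[9,13],[12,0]]
[[9,13],[12,1],[17,0]]
[[9,13],[12,1],[17,0],[46,1],[47,0]]
[[9,13],[12,1],[17,0],[46,19],[49,0]]
[[0,3],[9,13],[12,1],[17,0],[46,19],[49,0]]
[[0,3],[9,13],[12,1],[17,0],[34,10],[38,0],[46,19],[49,0]]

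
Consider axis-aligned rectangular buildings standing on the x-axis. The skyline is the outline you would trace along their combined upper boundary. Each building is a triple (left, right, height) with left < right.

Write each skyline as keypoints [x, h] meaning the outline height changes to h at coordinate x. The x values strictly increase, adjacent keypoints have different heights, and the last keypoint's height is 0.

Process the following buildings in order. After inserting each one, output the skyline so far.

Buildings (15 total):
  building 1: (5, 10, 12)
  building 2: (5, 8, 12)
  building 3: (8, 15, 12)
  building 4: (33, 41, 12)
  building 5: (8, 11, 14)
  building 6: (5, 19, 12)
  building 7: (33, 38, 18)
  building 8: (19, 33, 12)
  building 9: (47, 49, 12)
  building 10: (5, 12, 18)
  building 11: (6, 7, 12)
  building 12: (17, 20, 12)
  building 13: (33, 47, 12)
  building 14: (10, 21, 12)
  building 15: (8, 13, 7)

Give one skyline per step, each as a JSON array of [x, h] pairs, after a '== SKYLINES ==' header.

== SKYLINES ==
[[5,12],[10,0]]
[[5,12],[10,0]]
[[5,12],[15,0]]
[[5,12],[15,0],[33,12],[41,0]]
[[5,12],[8,14],[11,12],[15,0],[33,12],[41,0]]
[[5,12],[8,14],[11,12],[19,0],[33,12],[41,0]]
[[5,12],[8,14],[11,12],[19,0],[33,18],[38,12],[41,0]]
[[5,12],[8,14],[11,12],[33,18],[38,12],[41,0]]
[[5,12],[8,14],[11,12],[33,18],[38,12],[41,0],[47,12],[49,0]]
[[5,18],[12,12],[33,18],[38,12],[41,0],[47,12],[49,0]]
[[5,18],[12,12],[33,18],[38,12],[41,0],[47,12],[49,0]]
[[5,18],[12,12],[33,18],[38,12],[41,0],[47,12],[49,0]]
[[5,18],[12,12],[33,18],[38,12],[49,0]]
[[5,18],[12,12],[33,18],[38,12],[49,0]]
[[5,18],[12,12],[33,18],[38,12],[49,0]]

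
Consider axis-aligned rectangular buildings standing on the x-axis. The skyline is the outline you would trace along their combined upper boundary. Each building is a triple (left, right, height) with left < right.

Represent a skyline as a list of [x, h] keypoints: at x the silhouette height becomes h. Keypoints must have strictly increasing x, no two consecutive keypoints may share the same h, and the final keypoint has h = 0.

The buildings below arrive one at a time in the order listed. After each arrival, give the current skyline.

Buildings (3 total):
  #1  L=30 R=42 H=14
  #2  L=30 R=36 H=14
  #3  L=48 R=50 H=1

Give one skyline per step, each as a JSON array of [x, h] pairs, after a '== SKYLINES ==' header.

== SKYLINES ==
[[30,14],[42,0]]
[[30,14],[42,0]]
[[30,14],[42,0],[48,1],[50,0]]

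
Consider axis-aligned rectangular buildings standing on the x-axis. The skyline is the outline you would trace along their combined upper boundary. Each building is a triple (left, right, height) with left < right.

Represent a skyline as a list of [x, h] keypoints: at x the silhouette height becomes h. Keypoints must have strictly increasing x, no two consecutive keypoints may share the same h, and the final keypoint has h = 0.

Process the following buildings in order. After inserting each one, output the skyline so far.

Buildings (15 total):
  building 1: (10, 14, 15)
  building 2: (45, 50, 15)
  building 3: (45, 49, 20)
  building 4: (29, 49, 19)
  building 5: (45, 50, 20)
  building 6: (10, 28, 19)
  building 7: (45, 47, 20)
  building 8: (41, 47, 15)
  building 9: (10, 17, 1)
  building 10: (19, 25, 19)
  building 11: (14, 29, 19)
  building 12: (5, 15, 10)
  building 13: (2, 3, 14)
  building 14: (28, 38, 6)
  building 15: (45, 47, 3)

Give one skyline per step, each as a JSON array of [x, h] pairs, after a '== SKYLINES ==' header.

== SKYLINES ==
[[10,15],[14,0]]
[[10,15],[14,0],[45,15],[50,0]]
[[10,15],[14,0],[45,20],[49,15],[50,0]]
[[10,15],[14,0],[29,19],[45,20],[49,15],[50,0]]
[[10,15],[14,0],[29,19],[45,20],[50,0]]
[[10,19],[28,0],[29,19],[45,20],[50,0]]
[[10,19],[28,0],[29,19],[45,20],[50,0]]
[[10,19],[28,0],[29,19],[45,20],[50,0]]
[[10,19],[28,0],[29,19],[45,20],[50,0]]
[[10,19],[28,0],[29,19],[45,20],[50,0]]
[[10,19],[45,20],[50,0]]
[[5,10],[10,19],[45,20],[50,0]]
[[2,14],[3,0],[5,10],[10,19],[45,20],[50,0]]
[[2,14],[3,0],[5,10],[10,19],[45,20],[50,0]]
[[2,14],[3,0],[5,10],[10,19],[45,20],[50,0]]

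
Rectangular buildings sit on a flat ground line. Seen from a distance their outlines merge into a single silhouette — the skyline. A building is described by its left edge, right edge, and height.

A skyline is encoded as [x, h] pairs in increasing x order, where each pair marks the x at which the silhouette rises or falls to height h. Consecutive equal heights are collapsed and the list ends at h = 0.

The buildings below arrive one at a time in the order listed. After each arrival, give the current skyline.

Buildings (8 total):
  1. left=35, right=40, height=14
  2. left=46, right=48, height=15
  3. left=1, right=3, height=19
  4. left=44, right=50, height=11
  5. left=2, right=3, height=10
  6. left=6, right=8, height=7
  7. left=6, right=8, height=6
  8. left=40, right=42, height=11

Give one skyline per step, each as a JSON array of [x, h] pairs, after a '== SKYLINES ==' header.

== SKYLINES ==
[[35,14],[40,0]]
[[35,14],[40,0],[46,15],[48,0]]
[[1,19],[3,0],[35,14],[40,0],[46,15],[48,0]]
[[1,19],[3,0],[35,14],[40,0],[44,11],[46,15],[48,11],[50,0]]
[[1,19],[3,0],[35,14],[40,0],[44,11],[46,15],[48,11],[50,0]]
[[1,19],[3,0],[6,7],[8,0],[35,14],[40,0],[44,11],[46,15],[48,11],[50,0]]
[[1,19],[3,0],[6,7],[8,0],[35,14],[40,0],[44,11],[46,15],[48,11],[50,0]]
[[1,19],[3,0],[6,7],[8,0],[35,14],[40,11],[42,0],[44,11],[46,15],[48,11],[50,0]]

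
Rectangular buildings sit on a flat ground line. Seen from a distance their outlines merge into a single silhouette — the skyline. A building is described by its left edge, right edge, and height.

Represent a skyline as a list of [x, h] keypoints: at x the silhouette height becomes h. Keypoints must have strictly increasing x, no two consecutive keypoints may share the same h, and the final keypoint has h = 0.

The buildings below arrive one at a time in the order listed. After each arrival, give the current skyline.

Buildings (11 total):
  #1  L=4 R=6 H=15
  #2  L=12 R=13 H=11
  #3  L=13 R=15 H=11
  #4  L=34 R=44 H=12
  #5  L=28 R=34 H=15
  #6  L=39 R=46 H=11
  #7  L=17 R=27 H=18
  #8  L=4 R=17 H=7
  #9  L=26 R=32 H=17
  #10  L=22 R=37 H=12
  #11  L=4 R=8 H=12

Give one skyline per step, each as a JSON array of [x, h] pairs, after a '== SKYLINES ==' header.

== SKYLINES ==
[[4,15],[6,0]]
[[4,15],[6,0],[12,11],[13,0]]
[[4,15],[6,0],[12,11],[15,0]]
[[4,15],[6,0],[12,11],[15,0],[34,12],[44,0]]
[[4,15],[6,0],[12,11],[15,0],[28,15],[34,12],[44,0]]
[[4,15],[6,0],[12,11],[15,0],[28,15],[34,12],[44,11],[46,0]]
[[4,15],[6,0],[12,11],[15,0],[17,18],[27,0],[28,15],[34,12],[44,11],[46,0]]
[[4,15],[6,7],[12,11],[15,7],[17,18],[27,0],[28,15],[34,12],[44,11],[46,0]]
[[4,15],[6,7],[12,11],[15,7],[17,18],[27,17],[32,15],[34,12],[44,11],[46,0]]
[[4,15],[6,7],[12,11],[15,7],[17,18],[27,17],[32,15],[34,12],[44,11],[46,0]]
[[4,15],[6,12],[8,7],[12,11],[15,7],[17,18],[27,17],[32,15],[34,12],[44,11],[46,0]]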